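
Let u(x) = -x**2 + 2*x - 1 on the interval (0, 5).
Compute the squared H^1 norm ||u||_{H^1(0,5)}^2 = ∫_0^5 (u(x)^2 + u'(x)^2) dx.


||u||_{H^1}^2 = 875/3

The H^1 norm (squared) on an interval (0, L) is
  ||u||_{H^1}^2 = ∫_0^L u(x)^2 dx + ∫_0^L u'(x)^2 dx.
Compute u'(x) = 2 - 2*x.
Then u(x)^2 = x**4 - 4*x**3 + 6*x**2 - 4*x + 1 and u'(x)^2 = 4*x**2 - 8*x + 4.
Integrate each monomial from 0 to 5 using ∫_0^5 c·x^n dx = c·5^(n+1)/(n+1):
  ∫_0^5 u(x)^2 dx = ∫_0^5 (x^4 - 4*x^3 + 6*x^2 - 4*x + 1) dx. Term by term:
    ∫_0^5 x^4 dx = 625;  ∫_0^5 -4*x^3 dx = -625;  ∫_0^5 6*x^2 dx = 250;
    ∫_0^5 -4*x dx = -50;  ∫_0^5 1 dx = 5.
  Sum: 625 − 625 + 250 − 50 + 5 = 205.
  ∫_0^5 u'(x)^2 dx = ∫_0^5 (4*x^2 - 8*x + 4) dx. Term by term:
    ∫_0^5 4*x^2 dx = 500/3;  ∫_0^5 -8*x dx = -100;  ∫_0^5 4 dx = 20.
  Sum: 500/3 − 100 + 20 = 260/3.
Adding: ||u||_{H^1}^2 = 205 + 260/3 = 875/3.


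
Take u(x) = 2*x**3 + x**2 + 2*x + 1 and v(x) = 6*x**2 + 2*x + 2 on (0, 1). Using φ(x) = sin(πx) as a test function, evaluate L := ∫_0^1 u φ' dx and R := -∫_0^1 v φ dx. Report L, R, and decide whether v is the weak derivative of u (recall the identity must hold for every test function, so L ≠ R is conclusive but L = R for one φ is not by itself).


LHS = -12/π + 24/π^3, RHS = -12/π + 24/π^3. Yes, v = u' weakly.

u(x) = 2*x**3 + x**2 + 2*x + 1, classical derivative u'(x) = 6*x**2 + 2*x + 2.
φ(x) = sin(πx), so φ'(x) = π*cos(π*x).
Note φ(0) = φ(1) = 0, so the boundary term u·φ vanishes.
LHS = ∫_0^1 u(x) φ'(x) dx = ∫_0^1 (2*π*x^3*cos(π*x) + π*x^2*cos(π*x) + 2*π*x*cos(π*x) + π*cos(π*x)) dx. Term by term:
  ∫_0^1 π*cos(π*x) dx = 0;  ∫_0^1 π*x^2*cos(π*x) dx = -2/π;  ∫_0^1 2*π*x*cos(π*x) dx = -4/π;
  ∫_0^1 2*π*x^3*cos(π*x) dx = -6/π + 24/π^3.
Sum: 0 − 2/π − 4/π + -6/π + 24/π^3 = -12/π + 24/π^3.
So LHS = -12/π + 24/π^3.
∫_0^1 v(x) φ(x) dx = ∫_0^1 (6*x^2*sin(π*x) + 2*x*sin(π*x) + 2*sin(π*x)) dx. Term by term:
  ∫_0^1 2*sin(π*x) dx = 4/π;  ∫_0^1 2*x*sin(π*x) dx = 2/π;  ∫_0^1 6*x^2*sin(π*x) dx = -24/π^3 + 6/π.
Sum: 4/π + 2/π + -24/π^3 + 6/π = -24/π^3 + 12/π.
So RHS = -∫_0^1 v(x) φ(x) dx = -12/π + 24/π^3.
LHS = RHS, so the identity holds for this test φ.
Moreover u is smooth here and v(x) = u'(x) = 6*x**2 + 2*x + 2 pointwise, so the identity holds for every test function. Hence v is the weak derivative of u.


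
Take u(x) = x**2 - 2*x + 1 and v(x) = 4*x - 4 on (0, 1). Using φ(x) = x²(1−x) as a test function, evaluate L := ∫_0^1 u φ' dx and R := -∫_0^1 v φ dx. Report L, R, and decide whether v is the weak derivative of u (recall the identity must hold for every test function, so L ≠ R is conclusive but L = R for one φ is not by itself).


LHS = 1/15, RHS = 2/15. No, v is not the weak derivative of u.

u(x) = x**2 - 2*x + 1, classical derivative u'(x) = 2*x - 2.
φ(x) = x²(1−x), so φ'(x) = x*(2 - 3*x).
Note φ(0) = φ(1) = 0, so the boundary term u·φ vanishes.
LHS = ∫_0^1 u(x) φ'(x) dx = ∫_0^1 (-3*x^4 + 8*x^3 - 7*x^2 + 2*x) dx. Term by term:
  ∫_0^1 -3*x^4 dx = -3/5;  ∫_0^1 8*x^3 dx = 2;  ∫_0^1 -7*x^2 dx = -7/3;
  ∫_0^1 2*x dx = 1.
Sum: -3/5 + 2 − 7/3 + 1 = 1/15.
So LHS = 1/15.
∫_0^1 v(x) φ(x) dx = ∫_0^1 (-4*x^4 + 8*x^3 - 4*x^2) dx. Term by term:
  ∫_0^1 -4*x^4 dx = -4/5;  ∫_0^1 8*x^3 dx = 2;  ∫_0^1 -4*x^2 dx = -4/3.
Sum: -4/5 + 2 − 4/3 = -2/15.
So RHS = -∫_0^1 v(x) φ(x) dx = 2/15.
LHS − RHS = -1/15 ≠ 0, so the identity fails.
(For a valid weak derivative the identity must hold for EVERY test function, in particular this one. The failure shows v is NOT the weak derivative of u.)
Correct weak derivative would be u'(x) = 2*x - 2.


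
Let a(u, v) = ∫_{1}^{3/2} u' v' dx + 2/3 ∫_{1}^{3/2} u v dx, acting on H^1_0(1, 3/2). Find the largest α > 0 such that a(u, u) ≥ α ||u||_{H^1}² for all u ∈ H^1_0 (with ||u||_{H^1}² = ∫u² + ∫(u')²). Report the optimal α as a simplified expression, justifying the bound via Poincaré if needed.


α = 2*(1 + 6*π^2)/(3*(1 + 4*π^2))

Coercivity of a(·,·) on H^1_0(1, 3/2) means a(u, u) ≥ α ||u||_{H^1}² for every u ∈ H^1_0.
The interval has length L = 1/2, and Poincaré/coercivity depend only on L. Here a(u, u) = ∫(u')² + (2/3)·∫u².
Here 0 < c = 2/3 < 1. The condition a(u,u) ≥ α||u||_{H^1}² reads (1−α)∫(u')² ≥ (α−c)∫u². Any admissible α is ≤ 1 (rapidly oscillating u have ∫u²/∫(u')² → 0), and α = 1 would force 0 ≥ (1−c)∫u², impossible since c < 1; so 1−α > 0. By the sharp Poincaré inequality on H^1_0 of an interval of length L, ∫(u')² ≥ (π/L)²∫u² with equality for the first sine mode sin(π(x−x₀)/L) (x₀ the left endpoint), so the inequality holds for all u iff (1−α)(π/L)² ≥ α − c, i.e. α ≤ ((π/L)² + c)/((π/L)² + 1) = (1 + c(L/π)²)/(1 + (L/π)²). With (π/L)² = 4*π^2 and c = 2/3, the largest admissible constant is α = ((π/L)² + c)/((π/L)² + 1).
Simplifying, α = 2*(1 + 6*π^2)/(3*(1 + 4*π^2)).


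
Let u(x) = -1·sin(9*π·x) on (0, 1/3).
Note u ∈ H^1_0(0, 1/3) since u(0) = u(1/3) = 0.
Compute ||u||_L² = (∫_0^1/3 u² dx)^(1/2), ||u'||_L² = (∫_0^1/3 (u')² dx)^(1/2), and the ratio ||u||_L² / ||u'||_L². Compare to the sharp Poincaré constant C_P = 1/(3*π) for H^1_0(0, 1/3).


||u||_L² / ||u'||_L² = 1/(9*π) < C_P = 1/(3*π).

u(x) = -1·sin(9*π·x), so u'(x) = -9*π*cos(9*π*x).
Writing u(x) = A·sin(kπx/L) with A = -1 and k = 3, use ∫_0^L sin²(kπx/L) dx = L/2 and ∫_0^L cos²(kπx/L) dx = L/2.
u² = 1·sin²(9*π·x) and (u')² = 81*π^2·cos²(9*π·x), and each of sin², cos² integrates to L/2 = 1/6 over (0, 1/3).
∫_0^1/3 u² dx = 1/6, so ||u||_L² = sqrt(6)/6.
∫_0^1/3 (u')² dx = 27*π^2/2, so ||u'||_L² = 3*sqrt(6)*π/2.
Ratio ||u||_L² / ||u'||_L² = 1/(9*π).
Sharp Poincaré constant on H^1_0(0, 1/3) is C_P = L/π = 1/(3*π), achieved by sin(3*π·x).
This is the k = 3 harmonic; the ratio L/(kπ) is strictly less than C_P = L/π, consistent with the sharp inequality ||u||_L² ≤ C_P ||u'||_L².


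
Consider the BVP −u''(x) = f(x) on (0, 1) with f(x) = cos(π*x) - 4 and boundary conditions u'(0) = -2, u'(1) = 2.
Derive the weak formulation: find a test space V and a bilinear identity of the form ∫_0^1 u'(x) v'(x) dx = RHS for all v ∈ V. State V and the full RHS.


V = H^1(0, 1) (v unrestricted at boundary; u is determined up to an additive constant); weak form: ∫_0^1 u'v' dx = ∫_0^1 (cos(π*x) - 4) v dx + 2·v(1) + 2·v(0) for all v ∈ V.

Multiply both sides by a test function v and integrate from 0 to 1:
  ∫_0^1 −u''(x) v(x) dx = ∫_0^1 f(x) v(x) dx.
Integrate the LHS by parts once:
  ∫_0^1 −u'' v dx = −[u'(x) v(x)]_0^1 + ∫_0^1 u'(x) v'(x) dx.
Thus ∫_0^1 u'(x) v'(x) dx = ∫_0^1 f(x) v(x) dx + [u'(x) v(x)]_0^1.
Choose V so that boundary terms are either known or forced to vanish.
u has inhomogeneous Neumann u'(0) = -2, u'(1) = 2. [u' v]_0^1 = (2)·v(1) − (-2)·v(0) = 2·v(1) + 2·v(0). Take V = H^1(0, 1); boundary term becomes part of RHS.
Weak formulation: find u (satisfying any essential BC) such that ∫_0^1 u'(x) v'(x) dx = ∫_0^1 f v dx + 2·v(1) + 2·v(0) for all v ∈ V (Neumann data are natural BCs: they enter the RHS as boundary terms).
Substituting f(x) = cos(π*x) - 4, the right-hand side is ∫_0^1 (cos(π*x) - 4) v dx + 2·v(1) + 2·v(0).
Compatibility check (pure Neumann): taking v ≡ 1 ∈ V gives 0 = ∫_0^1 f dx + (2) − (-2), i.e. ∫_0^1 f dx must equal u'(0) − u'(1) = -4. Indeed ∫_0^1 (cos(π*x) - 4) dx = -4, so the data are compatible. The solution is then unique only up to an additive constant (fix it e.g. by requiring ∫_0^1 u dx = 0).


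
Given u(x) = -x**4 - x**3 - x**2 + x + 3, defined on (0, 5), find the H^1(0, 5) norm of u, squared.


||u||_{H^1}^2 = 151107275/252

The H^1 norm (squared) on an interval (0, L) is
  ||u||_{H^1}^2 = ∫_0^L u(x)^2 dx + ∫_0^L u'(x)^2 dx.
Compute u'(x) = -4*x**3 - 3*x**2 - 2*x + 1.
Then u(x)^2 = x**8 + 2*x**7 + 3*x**6 - 7*x**4 - 8*x**3 - 5*x**2 + 6*x + 9 and u'(x)^2 = 16*x**6 + 24*x**5 + 25*x**4 + 4*x**3 - 2*x**2 - 4*x + 1.
Integrate each monomial from 0 to 5 using ∫_0^5 c·x^n dx = c·5^(n+1)/(n+1):
  ∫_0^5 u(x)^2 dx = ∫_0^5 (x^8 + 2*x^7 + 3*x^6 - 7*x^4 - 8*x^3 - 5*x^2 + 6*x + 9) dx. Term by term:
    ∫_0^5 x^8 dx = 1953125/9;  ∫_0^5 2*x^7 dx = 390625/4;  ∫_0^5 3*x^6 dx = 234375/7;
    ∫_0^5 -7*x^4 dx = -4375;  ∫_0^5 -8*x^3 dx = -1250;  ∫_0^5 -5*x^2 dx = -625/3;
    ∫_0^5 6*x dx = 75;  ∫_0^5 9 dx = 45.
  Sum: 1953125/9 + 390625/4 + 234375/7 − 4375 − 1250 − 625/3 + 75 + 45 = 86294615/252.
  ∫_0^5 u'(x)^2 dx = ∫_0^5 (16*x^6 + 24*x^5 + 25*x^4 + 4*x^3 - 2*x^2 - 4*x + 1) dx. Term by term:
    ∫_0^5 16*x^6 dx = 1250000/7;  ∫_0^5 24*x^5 dx = 62500;  ∫_0^5 25*x^4 dx = 15625;
    ∫_0^5 4*x^3 dx = 625;  ∫_0^5 -2*x^2 dx = -250/3;  ∫_0^5 -4*x dx = -50;
    ∫_0^5 1 dx = 5.
  Sum: 1250000/7 + 62500 + 15625 + 625 − 250/3 − 50 + 5 = 5401055/21.
Adding: ||u||_{H^1}^2 = 86294615/252 + 5401055/21 = 151107275/252.


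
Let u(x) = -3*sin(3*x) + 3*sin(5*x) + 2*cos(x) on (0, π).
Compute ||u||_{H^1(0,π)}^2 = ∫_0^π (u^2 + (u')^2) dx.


||u||_{H^1(0,π)}^2 = 166*π

u'(x) = -2*sin(x) - 9*cos(3*x) + 15*cos(5*x).
Expand u² and (u')² and integrate term by term on (0, π), using: for integers n ≥ 1, ∫_0^π sin²(nx) dx = ∫_0^π cos²(nx) dx = π/2; for n ≠ n', ∫_0^π sin(nx)sin(n'x) dx = ∫_0^π cos(nx)cos(n'x) dx = 0; and by product-to-sum, ∫_0^π sin(nx)cos(n'x) dx = ½∫_0^π [sin((n+n')x) + sin((n−n')x)] dx, which is 0 when n+n' is even and 2n/(n²−n'²) when n+n' is odd (it need not vanish on (0, π)).
  u² squared terms: (-3)²·∫sin(3x)² dx = 9·π/2 = 9*π/2;  (2)²·∫cos(x)² dx = 4·π/2 = 2*π;  (3)²·∫sin(5x)² dx = 9·π/2 = 9*π/2.
  u² cross terms: 2·(-3)·(2)·∫sin(3x)·cos(x) dx = -12·(0) = 0;  2·(-3)·(3)·∫sin(3x)·sin(5x) dx = -18·(0) = 0;  2·(2)·(3)·∫cos(x)·sin(5x) dx = 12·(0) = 0.
  So ∫_0^π u² dx = 9*π/2 + 2*π + 9*π/2 + 0 + 0 + 0 = 11*π.
  (u')² squared terms: (-9)²·∫cos(3x)² dx = 81·π/2 = 81*π/2;  (-2)²·∫sin(x)² dx = 4·π/2 = 2*π;  (15)²·∫cos(5x)² dx = 225·π/2 = 225*π/2.
  (u')² cross terms: 2·(-9)·(-2)·∫cos(3x)·sin(x) dx = 36·(0) = 0;  2·(-9)·(15)·∫cos(3x)·cos(5x) dx = -270·(0) = 0;  2·(-2)·(15)·∫sin(x)·cos(5x) dx = -60·(0) = 0.
  So ∫_0^π (u')² dx = 81*π/2 + 2*π + 225*π/2 + 0 + 0 + 0 = 155*π.
||u||_{H^1}^2 = (11*π) + (155*π) = 166*π.


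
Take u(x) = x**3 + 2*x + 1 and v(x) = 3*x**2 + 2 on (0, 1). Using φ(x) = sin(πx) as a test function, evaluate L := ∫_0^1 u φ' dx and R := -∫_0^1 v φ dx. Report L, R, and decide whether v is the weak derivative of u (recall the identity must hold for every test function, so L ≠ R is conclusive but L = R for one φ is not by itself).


LHS = -7/π + 12/π^3, RHS = -7/π + 12/π^3. Yes, v = u' weakly.

u(x) = x**3 + 2*x + 1, classical derivative u'(x) = 3*x**2 + 2.
φ(x) = sin(πx), so φ'(x) = π*cos(π*x).
Note φ(0) = φ(1) = 0, so the boundary term u·φ vanishes.
LHS = ∫_0^1 u(x) φ'(x) dx = ∫_0^1 (π*x^3*cos(π*x) + 2*π*x*cos(π*x) + π*cos(π*x)) dx. Term by term:
  ∫_0^1 π*cos(π*x) dx = 0;  ∫_0^1 π*x^3*cos(π*x) dx = -3/π + 12/π^3;  ∫_0^1 2*π*x*cos(π*x) dx = -4/π.
Sum: 0 + -3/π + 12/π^3 − 4/π = -7/π + 12/π^3.
So LHS = -7/π + 12/π^3.
∫_0^1 v(x) φ(x) dx = ∫_0^1 (3*x^2*sin(π*x) + 2*sin(π*x)) dx. Term by term:
  ∫_0^1 2*sin(π*x) dx = 4/π;  ∫_0^1 3*x^2*sin(π*x) dx = -12/π^3 + 3/π.
Sum: 4/π + -12/π^3 + 3/π = -12/π^3 + 7/π.
So RHS = -∫_0^1 v(x) φ(x) dx = -7/π + 12/π^3.
LHS = RHS, so the identity holds for this test φ.
Moreover u is smooth here and v(x) = u'(x) = 3*x**2 + 2 pointwise, so the identity holds for every test function. Hence v is the weak derivative of u.


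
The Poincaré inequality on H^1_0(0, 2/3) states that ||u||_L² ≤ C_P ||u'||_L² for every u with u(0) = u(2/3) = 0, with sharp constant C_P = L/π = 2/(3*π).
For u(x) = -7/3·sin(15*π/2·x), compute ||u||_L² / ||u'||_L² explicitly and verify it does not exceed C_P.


||u||_L² / ||u'||_L² = 2/(15*π) < C_P = 2/(3*π).

u(x) = -7/3·sin(15*π/2·x), so u'(x) = -35*π*cos(15*π*x/2)/2.
Writing u(x) = A·sin(kπx/L) with A = -7/3 and k = 5, use ∫_0^L sin²(kπx/L) dx = L/2 and ∫_0^L cos²(kπx/L) dx = L/2.
u² = 49/9·sin²(15*π/2·x) and (u')² = 1225*π^2/4·cos²(15*π/2·x), and each of sin², cos² integrates to L/2 = 1/3 over (0, 2/3).
∫_0^2/3 u² dx = 49/27, so ||u||_L² = 7*sqrt(3)/9.
∫_0^2/3 (u')² dx = 1225*π^2/12, so ||u'||_L² = 35*sqrt(3)*π/6.
Ratio ||u||_L² / ||u'||_L² = 2/(15*π).
Sharp Poincaré constant on H^1_0(0, 2/3) is C_P = L/π = 2/(3*π), achieved by sin(3*π/2·x).
This is the k = 5 harmonic; the ratio L/(kπ) is strictly less than C_P = L/π, consistent with the sharp inequality ||u||_L² ≤ C_P ||u'||_L².


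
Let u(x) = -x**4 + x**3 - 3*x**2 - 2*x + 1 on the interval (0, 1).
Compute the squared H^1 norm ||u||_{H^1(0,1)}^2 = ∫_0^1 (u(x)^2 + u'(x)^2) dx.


||u||_{H^1}^2 = 7975/252

The H^1 norm (squared) on an interval (0, L) is
  ||u||_{H^1}^2 = ∫_0^L u(x)^2 dx + ∫_0^L u'(x)^2 dx.
Compute u'(x) = -4*x**3 + 3*x**2 - 6*x - 2.
Then u(x)^2 = x**8 - 2*x**7 + 7*x**6 - 2*x**5 + 3*x**4 + 14*x**3 - 2*x**2 - 4*x + 1 and u'(x)^2 = 16*x**6 - 24*x**5 + 57*x**4 - 20*x**3 + 24*x**2 + 24*x + 4.
Integrate each monomial from 0 to 1 using ∫_0^1 c·x^n dx = c·1^(n+1)/(n+1):
  ∫_0^1 u(x)^2 dx = ∫_0^1 (x^8 - 2*x^7 + 7*x^6 - 2*x^5 + 3*x^4 + 14*x^3 - 2*x^2 - 4*x + 1) dx. Term by term:
    ∫_0^1 x^8 dx = 1/9;  ∫_0^1 -2*x^7 dx = -1/4;  ∫_0^1 7*x^6 dx = 1;
    ∫_0^1 -2*x^5 dx = -1/3;  ∫_0^1 3*x^4 dx = 3/5;  ∫_0^1 14*x^3 dx = 7/2;
    ∫_0^1 -2*x^2 dx = -2/3;  ∫_0^1 -4*x dx = -2;  ∫_0^1 1 dx = 1.
  Sum: 1/9 − 1/4 + 1 − 1/3 + 3/5 + 7/2 − 2/3 − 2 + 1 = 533/180.
  ∫_0^1 u'(x)^2 dx = ∫_0^1 (16*x^6 - 24*x^5 + 57*x^4 - 20*x^3 + 24*x^2 + 24*x + 4) dx. Term by term:
    ∫_0^1 16*x^6 dx = 16/7;  ∫_0^1 -24*x^5 dx = -4;  ∫_0^1 57*x^4 dx = 57/5;
    ∫_0^1 -20*x^3 dx = -5;  ∫_0^1 24*x^2 dx = 8;  ∫_0^1 24*x dx = 12;
    ∫_0^1 4 dx = 4.
  Sum: 16/7 − 4 + 57/5 − 5 + 8 + 12 + 4 = 1004/35.
Adding: ||u||_{H^1}^2 = 533/180 + 1004/35 = 7975/252.


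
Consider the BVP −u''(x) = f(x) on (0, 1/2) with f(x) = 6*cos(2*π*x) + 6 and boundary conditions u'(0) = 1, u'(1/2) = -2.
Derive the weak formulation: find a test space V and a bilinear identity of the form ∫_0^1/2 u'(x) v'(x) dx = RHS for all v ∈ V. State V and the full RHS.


V = H^1(0, 1/2) (v unrestricted at boundary; u is determined up to an additive constant); weak form: ∫_0^1/2 u'v' dx = ∫_0^1/2 (6*cos(2*π*x) + 6) v dx − 2·v(1/2) − v(0) for all v ∈ V.

Multiply both sides by a test function v and integrate from 0 to 1/2:
  ∫_0^1/2 −u''(x) v(x) dx = ∫_0^1/2 f(x) v(x) dx.
Integrate the LHS by parts once:
  ∫_0^1/2 −u'' v dx = −[u'(x) v(x)]_0^1/2 + ∫_0^1/2 u'(x) v'(x) dx.
Thus ∫_0^1/2 u'(x) v'(x) dx = ∫_0^1/2 f(x) v(x) dx + [u'(x) v(x)]_0^1/2.
Choose V so that boundary terms are either known or forced to vanish.
u has inhomogeneous Neumann u'(0) = 1, u'(1/2) = -2. [u' v]_0^1/2 = (-2)·v(1/2) − (1)·v(0) = − 2·v(1/2) − v(0). Take V = H^1(0, 1/2); boundary term becomes part of RHS.
Weak formulation: find u (satisfying any essential BC) such that ∫_0^1/2 u'(x) v'(x) dx = ∫_0^1/2 f v dx − 2·v(1/2) − v(0) for all v ∈ V (Neumann data are natural BCs: they enter the RHS as boundary terms).
Substituting f(x) = 6*cos(2*π*x) + 6, the right-hand side is ∫_0^1/2 (6*cos(2*π*x) + 6) v dx − 2·v(1/2) − v(0).
Compatibility check (pure Neumann): taking v ≡ 1 ∈ V gives 0 = ∫_0^1/2 f dx + (-2) − (1), i.e. ∫_0^1/2 f dx must equal u'(0) − u'(1/2) = 3. Indeed ∫_0^1/2 (6*cos(2*π*x) + 6) dx = 3, so the data are compatible. The solution is then unique only up to an additive constant (fix it e.g. by requiring ∫_0^1/2 u dx = 0).


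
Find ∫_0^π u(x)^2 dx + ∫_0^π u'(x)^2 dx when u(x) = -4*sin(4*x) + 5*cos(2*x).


||u||_{H^1(0,π)}^2 = 397*π/2

u'(x) = -10*sin(2*x) - 16*cos(4*x).
Expand u² and (u')² and integrate term by term on (0, π), using: for integers n ≥ 1, ∫_0^π sin²(nx) dx = ∫_0^π cos²(nx) dx = π/2; for n ≠ n', ∫_0^π sin(nx)sin(n'x) dx = ∫_0^π cos(nx)cos(n'x) dx = 0; and by product-to-sum, ∫_0^π sin(nx)cos(n'x) dx = ½∫_0^π [sin((n+n')x) + sin((n−n')x)] dx, which is 0 when n+n' is even and 2n/(n²−n'²) when n+n' is odd (it need not vanish on (0, π)).
  u² squared terms: (-4)²·∫sin(4x)² dx = 16·π/2 = 8*π;  (5)²·∫cos(2x)² dx = 25·π/2 = 25*π/2.
  u² cross terms: 2·(-4)·(5)·∫sin(4x)·cos(2x) dx = -40·(0) = 0.
  So ∫_0^π u² dx = 8*π + 25*π/2 + 0 = 41*π/2.
  (u')² squared terms: (-16)²·∫cos(4x)² dx = 256·π/2 = 128*π;  (-10)²·∫sin(2x)² dx = 100·π/2 = 50*π.
  (u')² cross terms: 2·(-16)·(-10)·∫cos(4x)·sin(2x) dx = 320·(0) = 0.
  So ∫_0^π (u')² dx = 128*π + 50*π + 0 = 178*π.
||u||_{H^1}^2 = (41*π/2) + (178*π) = 397*π/2.


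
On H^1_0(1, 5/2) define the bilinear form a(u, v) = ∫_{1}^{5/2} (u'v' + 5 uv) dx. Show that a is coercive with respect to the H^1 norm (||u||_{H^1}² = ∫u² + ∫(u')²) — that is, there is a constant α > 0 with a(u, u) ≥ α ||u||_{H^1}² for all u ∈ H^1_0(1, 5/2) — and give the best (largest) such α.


α = 1

Coercivity of a(·,·) on H^1_0(1, 5/2) means a(u, u) ≥ α ||u||_{H^1}² for every u ∈ H^1_0.
The interval has length L = 3/2, and Poincaré/coercivity depend only on L. Here a(u, u) = ∫(u')² + (5)·∫u².
Here c = 5 ≥ 1, so a(u,u) = ∫(u')² + c∫u² ≥ ∫(u')² + ∫u² = ||u||_{H^1}², i.e. α = 1 works. No larger α is possible: a(u,u) ≥ α||u||_{H^1}² means (1−α)∫(u')² ≥ (α−c)∫u², and for the modes u_n = sin(nπ(x−x₀)/L) (x₀ the left endpoint) one has ∫u_n²/∫(u_n')² = (L/(nπ))² → 0, so a(u_n,u_n)/||u_n||_{H^1}² → 1. Hence the optimal constant is α = 1.
Therefore α = 1.


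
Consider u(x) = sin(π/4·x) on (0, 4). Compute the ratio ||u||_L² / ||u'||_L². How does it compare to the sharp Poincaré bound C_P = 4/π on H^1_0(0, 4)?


||u||_L² / ||u'||_L² = 4/π = C_P.

u(x) = sin(π/4·x), so u'(x) = π*cos(π*x/4)/4.
Writing u(x) = A·sin(kπx/L) with A = 1 and k = 1, use ∫_0^L sin²(kπx/L) dx = L/2 and ∫_0^L cos²(kπx/L) dx = L/2.
u² = 1·sin²(π/4·x) and (u')² = π^2/16·cos²(π/4·x), and each of sin², cos² integrates to L/2 = 2 over (0, 4).
∫_0^4 u² dx = 2, so ||u||_L² = sqrt(2).
∫_0^4 (u')² dx = π^2/8, so ||u'||_L² = sqrt(2)*π/4.
Ratio ||u||_L² / ||u'||_L² = 4/π.
Sharp Poincaré constant on H^1_0(0, 4) is C_P = L/π = 4/π, achieved by sin(π/4·x).
This is the k = 1 eigenfunction (up to amplitude), so the ratio equals the sharp Poincaré constant exactly.


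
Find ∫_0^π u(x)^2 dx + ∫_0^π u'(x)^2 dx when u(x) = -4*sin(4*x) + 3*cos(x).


||u||_{H^1(0,π)}^2 = -128/5 + 145*π

u'(x) = -3*sin(x) - 16*cos(4*x).
Expand u² and (u')² and integrate term by term on (0, π), using: for integers n ≥ 1, ∫_0^π sin²(nx) dx = ∫_0^π cos²(nx) dx = π/2; for n ≠ n', ∫_0^π sin(nx)sin(n'x) dx = ∫_0^π cos(nx)cos(n'x) dx = 0; and by product-to-sum, ∫_0^π sin(nx)cos(n'x) dx = ½∫_0^π [sin((n+n')x) + sin((n−n')x)] dx, which is 0 when n+n' is even and 2n/(n²−n'²) when n+n' is odd (it need not vanish on (0, π)).
  u² squared terms: (-4)²·∫sin(4x)² dx = 16·π/2 = 8*π;  (3)²·∫cos(x)² dx = 9·π/2 = 9*π/2.
  u² cross terms: 2·(-4)·(3)·∫sin(4x)·cos(x) dx = -24·(8/15) = -64/5.
  So ∫_0^π u² dx = 8*π + 9*π/2 − 64/5 = -64/5 + 25*π/2.
  (u')² squared terms: (-16)²·∫cos(4x)² dx = 256·π/2 = 128*π;  (-3)²·∫sin(x)² dx = 9·π/2 = 9*π/2.
  (u')² cross terms: 2·(-16)·(-3)·∫cos(4x)·sin(x) dx = 96·(-2/15) = -64/5.
  So ∫_0^π (u')² dx = 128*π + 9*π/2 − 64/5 = -64/5 + 265*π/2.
||u||_{H^1}^2 = (-64/5 + 25*π/2) + (-64/5 + 265*π/2) = -128/5 + 145*π.


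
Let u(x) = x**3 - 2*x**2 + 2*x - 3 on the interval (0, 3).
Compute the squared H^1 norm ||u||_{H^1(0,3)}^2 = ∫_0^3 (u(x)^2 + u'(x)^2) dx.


||u||_{H^1}^2 = 13449/70

The H^1 norm (squared) on an interval (0, L) is
  ||u||_{H^1}^2 = ∫_0^L u(x)^2 dx + ∫_0^L u'(x)^2 dx.
Compute u'(x) = 3*x**2 - 4*x + 2.
Then u(x)^2 = x**6 - 4*x**5 + 8*x**4 - 14*x**3 + 16*x**2 - 12*x + 9 and u'(x)^2 = 9*x**4 - 24*x**3 + 28*x**2 - 16*x + 4.
Integrate each monomial from 0 to 3 using ∫_0^3 c·x^n dx = c·3^(n+1)/(n+1):
  ∫_0^3 u(x)^2 dx = ∫_0^3 (x^6 - 4*x^5 + 8*x^4 - 14*x^3 + 16*x^2 - 12*x + 9) dx. Term by term:
    ∫_0^3 x^6 dx = 2187/7;  ∫_0^3 -4*x^5 dx = -486;  ∫_0^3 8*x^4 dx = 1944/5;
    ∫_0^3 -14*x^3 dx = -567/2;  ∫_0^3 16*x^2 dx = 144;  ∫_0^3 -12*x dx = -54;
    ∫_0^3 9 dx = 27.
  Sum: 2187/7 − 486 + 1944/5 − 567/2 + 144 − 54 + 27 = 3411/70.
  ∫_0^3 u'(x)^2 dx = ∫_0^3 (9*x^4 - 24*x^3 + 28*x^2 - 16*x + 4) dx. Term by term:
    ∫_0^3 9*x^4 dx = 2187/5;  ∫_0^3 -24*x^3 dx = -486;  ∫_0^3 28*x^2 dx = 252;
    ∫_0^3 -16*x dx = -72;  ∫_0^3 4 dx = 12.
  Sum: 2187/5 − 486 + 252 − 72 + 12 = 717/5.
Adding: ||u||_{H^1}^2 = 3411/70 + 717/5 = 13449/70.


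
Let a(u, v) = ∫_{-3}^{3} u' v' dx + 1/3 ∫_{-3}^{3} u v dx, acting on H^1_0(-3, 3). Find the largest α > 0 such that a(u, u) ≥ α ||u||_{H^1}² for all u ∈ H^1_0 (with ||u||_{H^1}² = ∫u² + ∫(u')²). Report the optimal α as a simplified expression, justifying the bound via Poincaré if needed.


α = (π^2 + 12)/(π^2 + 36)

Coercivity of a(·,·) on H^1_0(-3, 3) means a(u, u) ≥ α ||u||_{H^1}² for every u ∈ H^1_0.
The interval has length L = 6, and Poincaré/coercivity depend only on L. Here a(u, u) = ∫(u')² + (1/3)·∫u².
Here 0 < c = 1/3 < 1. The condition a(u,u) ≥ α||u||_{H^1}² reads (1−α)∫(u')² ≥ (α−c)∫u². Any admissible α is ≤ 1 (rapidly oscillating u have ∫u²/∫(u')² → 0), and α = 1 would force 0 ≥ (1−c)∫u², impossible since c < 1; so 1−α > 0. By the sharp Poincaré inequality on H^1_0 of an interval of length L, ∫(u')² ≥ (π/L)²∫u² with equality for the first sine mode sin(π(x−x₀)/L) (x₀ the left endpoint), so the inequality holds for all u iff (1−α)(π/L)² ≥ α − c, i.e. α ≤ ((π/L)² + c)/((π/L)² + 1) = (1 + c(L/π)²)/(1 + (L/π)²). With (π/L)² = π^2/36 and c = 1/3, the largest admissible constant is α = ((π/L)² + c)/((π/L)² + 1).
Simplifying, α = (π^2 + 12)/(π^2 + 36).


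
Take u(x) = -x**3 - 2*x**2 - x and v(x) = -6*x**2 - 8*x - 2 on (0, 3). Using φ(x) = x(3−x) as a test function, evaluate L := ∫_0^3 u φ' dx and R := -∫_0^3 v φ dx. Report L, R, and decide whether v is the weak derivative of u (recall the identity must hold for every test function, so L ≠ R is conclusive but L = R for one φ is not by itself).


LHS = 1359/20, RHS = 1359/10. No, v is not the weak derivative of u.

u(x) = -x**3 - 2*x**2 - x, classical derivative u'(x) = -3*x**2 - 4*x - 1.
φ(x) = x(3−x), so φ'(x) = 3 - 2*x.
Note φ(0) = φ(3) = 0, so the boundary term u·φ vanishes.
LHS = ∫_0^3 u(x) φ'(x) dx = ∫_0^3 (2*x^4 + x^3 - 4*x^2 - 3*x) dx. Term by term:
  ∫_0^3 2*x^4 dx = 486/5;  ∫_0^3 x^3 dx = 81/4;  ∫_0^3 -4*x^2 dx = -36;
  ∫_0^3 -3*x dx = -27/2.
Sum: 486/5 + 81/4 − 36 − 27/2 = 1359/20.
So LHS = 1359/20.
∫_0^3 v(x) φ(x) dx = ∫_0^3 (6*x^4 - 10*x^3 - 22*x^2 - 6*x) dx. Term by term:
  ∫_0^3 6*x^4 dx = 1458/5;  ∫_0^3 -10*x^3 dx = -405/2;  ∫_0^3 -22*x^2 dx = -198;
  ∫_0^3 -6*x dx = -27.
Sum: 1458/5 − 405/2 − 198 − 27 = -1359/10.
So RHS = -∫_0^3 v(x) φ(x) dx = 1359/10.
LHS − RHS = -1359/20 ≠ 0, so the identity fails.
(For a valid weak derivative the identity must hold for EVERY test function, in particular this one. The failure shows v is NOT the weak derivative of u.)
Correct weak derivative would be u'(x) = -3*x**2 - 4*x - 1.


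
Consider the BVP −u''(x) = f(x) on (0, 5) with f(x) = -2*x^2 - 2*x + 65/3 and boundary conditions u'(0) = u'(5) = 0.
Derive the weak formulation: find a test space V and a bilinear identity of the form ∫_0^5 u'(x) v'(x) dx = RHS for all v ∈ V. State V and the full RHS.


V = H^1(0, 5) (no boundary constraint on v; u is determined up to an additive constant); weak form: ∫_0^5 u'v' dx = ∫_0^5 (-2*x^2 - 2*x + 65/3) v dx for all v ∈ V.

Multiply both sides by a test function v and integrate from 0 to 5:
  ∫_0^5 −u''(x) v(x) dx = ∫_0^5 f(x) v(x) dx.
Integrate the LHS by parts once:
  ∫_0^5 −u'' v dx = −[u'(x) v(x)]_0^5 + ∫_0^5 u'(x) v'(x) dx.
Thus ∫_0^5 u'(x) v'(x) dx = ∫_0^5 f(x) v(x) dx + [u'(x) v(x)]_0^5.
Choose V so that boundary terms are either known or forced to vanish.
u has homogeneous Neumann: u'(0) = u'(5) = 0. So [u' v]_0^5 = 0·v(5) − 0·v(0) = 0 for any v; take V = H^1(0, 5).
Weak formulation: find u (satisfying any essential BC) such that ∫_0^5 u'(x) v'(x) dx = ∫_0^5 f v dx for all v ∈ V (homogeneous Neumann, so boundary terms vanish).
Substituting f(x) = -2*x^2 - 2*x + 65/3, the right-hand side is ∫_0^5 (-2*x^2 - 2*x + 65/3) v dx.
Compatibility check (pure Neumann): taking v ≡ 1 ∈ V gives 0 = ∫_0^5 f dx + (0) − (0), i.e. ∫_0^5 f dx must equal u'(0) − u'(5) = 0. Indeed ∫_0^5 (-2*x^2 - 2*x + 65/3) dx = 0, so the data are compatible. The solution is then unique only up to an additive constant (fix it e.g. by requiring ∫_0^5 u dx = 0).


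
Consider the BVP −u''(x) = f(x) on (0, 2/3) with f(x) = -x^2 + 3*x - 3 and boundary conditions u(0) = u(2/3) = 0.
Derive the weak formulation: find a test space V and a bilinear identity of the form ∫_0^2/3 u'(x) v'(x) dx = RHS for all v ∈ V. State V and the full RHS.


V = H^1_0(0, 2/3) (so v(0) = v(2/3) = 0); weak form: ∫_0^2/3 u'v' dx = ∫_0^2/3 (-x^2 + 3*x - 3) v dx for all v ∈ V.

Multiply both sides by a test function v and integrate from 0 to 2/3:
  ∫_0^2/3 −u''(x) v(x) dx = ∫_0^2/3 f(x) v(x) dx.
Integrate the LHS by parts once:
  ∫_0^2/3 −u'' v dx = −[u'(x) v(x)]_0^2/3 + ∫_0^2/3 u'(x) v'(x) dx.
Thus ∫_0^2/3 u'(x) v'(x) dx = ∫_0^2/3 f(x) v(x) dx + [u'(x) v(x)]_0^2/3.
Choose V so that boundary terms are either known or forced to vanish.
u is Dirichlet: u(0) = u(2/3) = 0. Let V = H^1_0(0, 2/3); then v(0) = v(2/3) = 0, and [u' v]_0^2/3 = 0.
Weak formulation: find u (satisfying any essential BC) such that ∫_0^2/3 u'(x) v'(x) dx = ∫_0^2/3 f v dx for all v ∈ V.
Substituting f(x) = -x^2 + 3*x - 3, the right-hand side is ∫_0^2/3 (-x^2 + 3*x - 3) v dx.


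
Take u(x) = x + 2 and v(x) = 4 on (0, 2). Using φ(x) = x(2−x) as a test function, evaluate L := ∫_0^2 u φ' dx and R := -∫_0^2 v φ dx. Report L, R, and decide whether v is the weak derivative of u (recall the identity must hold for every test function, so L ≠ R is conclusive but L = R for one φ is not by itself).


LHS = -4/3, RHS = -16/3. No, v is not the weak derivative of u.

u(x) = x + 2, classical derivative u'(x) = 1.
φ(x) = x(2−x), so φ'(x) = 2 - 2*x.
Note φ(0) = φ(2) = 0, so the boundary term u·φ vanishes.
LHS = ∫_0^2 u(x) φ'(x) dx = ∫_0^2 (-2*x^2 - 2*x + 4) dx. Term by term:
  ∫_0^2 -2*x^2 dx = -16/3;  ∫_0^2 -2*x dx = -4;  ∫_0^2 4 dx = 8.
Sum: -16/3 − 4 + 8 = -4/3.
So LHS = -4/3.
∫_0^2 v(x) φ(x) dx = ∫_0^2 (-4*x^2 + 8*x) dx. Term by term:
  ∫_0^2 -4*x^2 dx = -32/3;  ∫_0^2 8*x dx = 16.
Sum: -32/3 + 16 = 16/3.
So RHS = -∫_0^2 v(x) φ(x) dx = -16/3.
LHS − RHS = 4 ≠ 0, so the identity fails.
(For a valid weak derivative the identity must hold for EVERY test function, in particular this one. The failure shows v is NOT the weak derivative of u.)
Correct weak derivative would be u'(x) = 1.


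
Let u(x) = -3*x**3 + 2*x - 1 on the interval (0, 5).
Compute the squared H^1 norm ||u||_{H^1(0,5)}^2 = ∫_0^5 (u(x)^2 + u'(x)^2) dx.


||u||_{H^1}^2 = 6012325/42

The H^1 norm (squared) on an interval (0, L) is
  ||u||_{H^1}^2 = ∫_0^L u(x)^2 dx + ∫_0^L u'(x)^2 dx.
Compute u'(x) = 2 - 9*x**2.
Then u(x)^2 = 9*x**6 - 12*x**4 + 6*x**3 + 4*x**2 - 4*x + 1 and u'(x)^2 = 81*x**4 - 36*x**2 + 4.
Integrate each monomial from 0 to 5 using ∫_0^5 c·x^n dx = c·5^(n+1)/(n+1):
  ∫_0^5 u(x)^2 dx = ∫_0^5 (9*x^6 - 12*x^4 + 6*x^3 + 4*x^2 - 4*x + 1) dx. Term by term:
    ∫_0^5 9*x^6 dx = 703125/7;  ∫_0^5 -12*x^4 dx = -7500;  ∫_0^5 6*x^3 dx = 1875/2;
    ∫_0^5 4*x^2 dx = 500/3;  ∫_0^5 -4*x dx = -50;  ∫_0^5 1 dx = 5.
  Sum: 703125/7 − 7500 + 1875/2 + 500/3 − 50 + 5 = 3948235/42.
  ∫_0^5 u'(x)^2 dx = ∫_0^5 (81*x^4 - 36*x^2 + 4) dx. Term by term:
    ∫_0^5 81*x^4 dx = 50625;  ∫_0^5 -36*x^2 dx = -1500;  ∫_0^5 4 dx = 20.
  Sum: 50625 − 1500 + 20 = 49145.
Adding: ||u||_{H^1}^2 = 3948235/42 + 49145 = 6012325/42.


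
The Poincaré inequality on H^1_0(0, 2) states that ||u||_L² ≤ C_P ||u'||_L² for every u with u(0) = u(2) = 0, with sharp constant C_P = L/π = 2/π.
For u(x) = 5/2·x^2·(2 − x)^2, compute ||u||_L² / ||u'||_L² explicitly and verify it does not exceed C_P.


||u||_L² / ||u'||_L² = sqrt(3)/3 < C_P = 2/π.

u(x) = 5/2·x^2·(2 − x)^2, so u'(x) = 10*x*(x - 2)*(x - 1).
u(x) = 5/2·x^2·(2 − x)^2 vanishes at x = 0 and x = 2, so u ∈ H^1_0(0, 2). Differentiate via the product rule and integrate the resulting polynomials term by term.
  ∫_0^2 u² dx = ∫_0^2 (25*x^8/4 - 50*x^7 + 150*x^6 - 200*x^5 + 100*x^4) dx. Term by term:
    ∫_0^2 25*x^8/4 dx = 3200/9;  ∫_0^2 -50*x^7 dx = -1600;  ∫_0^2 150*x^6 dx = 19200/7;
    ∫_0^2 -200*x^5 dx = -6400/3;  ∫_0^2 100*x^4 dx = 640.
  Sum: 3200/9 − 1600 + 19200/7 − 6400/3 + 640 = 320/63.
  ∫_0^2 (u')² dx = ∫_0^2 (100*x^6 - 600*x^5 + 1300*x^4 - 1200*x^3 + 400*x^2) dx. Term by term:
    ∫_0^2 100*x^6 dx = 12800/7;  ∫_0^2 -600*x^5 dx = -6400;  ∫_0^2 1300*x^4 dx = 8320;
    ∫_0^2 -1200*x^3 dx = -4800;  ∫_0^2 400*x^2 dx = 3200/3.
  Sum: 12800/7 − 6400 + 8320 − 4800 + 3200/3 = 320/21.
∫_0^2 u² dx = 320/63, so ||u||_L² = 8*sqrt(35)/21.
∫_0^2 (u')² dx = 320/21, so ||u'||_L² = 8*sqrt(105)/21.
Ratio ||u||_L² / ||u'||_L² = sqrt(3)/3.
Sharp Poincaré constant on H^1_0(0, 2) is C_P = L/π = 2/π, achieved by sin(π/2·x).
A polynomial bump cannot attain the sharp Poincaré constant (only the first sine eigenfunction does), so the ratio is strictly less than C_P, consistent with ||u||_L² ≤ C_P ||u'||_L².


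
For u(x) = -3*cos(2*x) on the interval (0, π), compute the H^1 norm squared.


||u||_{H^1(0,π)}^2 = 45*π/2

u'(x) = 6*sin(2*x).
Expand u² and (u')² and integrate term by term on (0, π), using: for integers n ≥ 1, ∫_0^π sin²(nx) dx = ∫_0^π cos²(nx) dx = π/2; for n ≠ n', ∫_0^π sin(nx)sin(n'x) dx = ∫_0^π cos(nx)cos(n'x) dx = 0; and by product-to-sum, ∫_0^π sin(nx)cos(n'x) dx = ½∫_0^π [sin((n+n')x) + sin((n−n')x)] dx, which is 0 when n+n' is even and 2n/(n²−n'²) when n+n' is odd (it need not vanish on (0, π)).
  u² squared terms: (-3)²·∫cos(2x)² dx = 9·π/2 = 9*π/2.
  So ∫_0^π u² dx = 9*π/2.
  (u')² squared terms: (6)²·∫sin(2x)² dx = 36·π/2 = 18*π.
  So ∫_0^π (u')² dx = 18*π.
||u||_{H^1}^2 = (9*π/2) + (18*π) = 45*π/2.


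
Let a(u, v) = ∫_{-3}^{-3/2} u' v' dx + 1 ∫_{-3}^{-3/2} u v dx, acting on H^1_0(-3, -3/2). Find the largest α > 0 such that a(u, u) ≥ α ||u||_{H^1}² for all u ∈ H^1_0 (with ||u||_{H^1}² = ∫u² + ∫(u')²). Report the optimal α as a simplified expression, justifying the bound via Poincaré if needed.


α = 1

Coercivity of a(·,·) on H^1_0(-3, -3/2) means a(u, u) ≥ α ||u||_{H^1}² for every u ∈ H^1_0.
The interval has length L = 3/2, and Poincaré/coercivity depend only on L. Here a(u, u) = ∫(u')² + (1)·∫u².
Here c = 1 ≥ 1, so a(u,u) = ∫(u')² + c∫u² ≥ ∫(u')² + ∫u² = ||u||_{H^1}², i.e. α = 1 works. No larger α is possible: a(u,u) ≥ α||u||_{H^1}² means (1−α)∫(u')² ≥ (α−c)∫u², and for the modes u_n = sin(nπ(x−x₀)/L) (x₀ the left endpoint) one has ∫u_n²/∫(u_n')² = (L/(nπ))² → 0, so a(u_n,u_n)/||u_n||_{H^1}² → 1. Hence the optimal constant is α = 1.
Therefore α = 1.


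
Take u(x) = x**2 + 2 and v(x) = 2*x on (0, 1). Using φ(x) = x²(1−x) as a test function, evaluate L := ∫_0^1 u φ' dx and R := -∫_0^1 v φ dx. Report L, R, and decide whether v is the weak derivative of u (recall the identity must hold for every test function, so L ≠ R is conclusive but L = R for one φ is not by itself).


LHS = -1/10, RHS = -1/10. Yes, v = u' weakly.

u(x) = x**2 + 2, classical derivative u'(x) = 2*x.
φ(x) = x²(1−x), so φ'(x) = x*(2 - 3*x).
Note φ(0) = φ(1) = 0, so the boundary term u·φ vanishes.
LHS = ∫_0^1 u(x) φ'(x) dx = ∫_0^1 (-3*x^4 + 2*x^3 - 6*x^2 + 4*x) dx. Term by term:
  ∫_0^1 -3*x^4 dx = -3/5;  ∫_0^1 2*x^3 dx = 1/2;  ∫_0^1 -6*x^2 dx = -2;
  ∫_0^1 4*x dx = 2.
Sum: -3/5 + 1/2 − 2 + 2 = -1/10.
So LHS = -1/10.
∫_0^1 v(x) φ(x) dx = ∫_0^1 (-2*x^4 + 2*x^3) dx. Term by term:
  ∫_0^1 -2*x^4 dx = -2/5;  ∫_0^1 2*x^3 dx = 1/2.
Sum: -2/5 + 1/2 = 1/10.
So RHS = -∫_0^1 v(x) φ(x) dx = -1/10.
LHS = RHS, so the identity holds for this test φ.
Moreover u is smooth here and v(x) = u'(x) = 2*x pointwise, so the identity holds for every test function. Hence v is the weak derivative of u.


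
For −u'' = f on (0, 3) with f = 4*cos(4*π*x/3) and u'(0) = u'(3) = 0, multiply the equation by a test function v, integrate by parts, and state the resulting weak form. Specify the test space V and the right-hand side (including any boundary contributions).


V = H^1(0, 3) (no boundary constraint on v; u is determined up to an additive constant); weak form: ∫_0^3 u'v' dx = ∫_0^3 (4*cos(4*π*x/3)) v dx for all v ∈ V.

Multiply both sides by a test function v and integrate from 0 to 3:
  ∫_0^3 −u''(x) v(x) dx = ∫_0^3 f(x) v(x) dx.
Integrate the LHS by parts once:
  ∫_0^3 −u'' v dx = −[u'(x) v(x)]_0^3 + ∫_0^3 u'(x) v'(x) dx.
Thus ∫_0^3 u'(x) v'(x) dx = ∫_0^3 f(x) v(x) dx + [u'(x) v(x)]_0^3.
Choose V so that boundary terms are either known or forced to vanish.
u has homogeneous Neumann: u'(0) = u'(3) = 0. So [u' v]_0^3 = 0·v(3) − 0·v(0) = 0 for any v; take V = H^1(0, 3).
Weak formulation: find u (satisfying any essential BC) such that ∫_0^3 u'(x) v'(x) dx = ∫_0^3 f v dx for all v ∈ V (homogeneous Neumann, so boundary terms vanish).
Substituting f(x) = 4*cos(4*π*x/3), the right-hand side is ∫_0^3 (4*cos(4*π*x/3)) v dx.
Compatibility check (pure Neumann): taking v ≡ 1 ∈ V gives 0 = ∫_0^3 f dx + (0) − (0), i.e. ∫_0^3 f dx must equal u'(0) − u'(3) = 0. Indeed ∫_0^3 (4*cos(4*π*x/3)) dx = 0, so the data are compatible. The solution is then unique only up to an additive constant (fix it e.g. by requiring ∫_0^3 u dx = 0).


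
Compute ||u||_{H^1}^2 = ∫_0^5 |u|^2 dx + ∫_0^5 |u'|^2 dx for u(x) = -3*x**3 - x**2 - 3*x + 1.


||u||_{H^1}^2 = 3927625/21

The H^1 norm (squared) on an interval (0, L) is
  ||u||_{H^1}^2 = ∫_0^L u(x)^2 dx + ∫_0^L u'(x)^2 dx.
Compute u'(x) = -9*x**2 - 2*x - 3.
Then u(x)^2 = 9*x**6 + 6*x**5 + 19*x**4 + 7*x**2 - 6*x + 1 and u'(x)^2 = 81*x**4 + 36*x**3 + 58*x**2 + 12*x + 9.
Integrate each monomial from 0 to 5 using ∫_0^5 c·x^n dx = c·5^(n+1)/(n+1):
  ∫_0^5 u(x)^2 dx = ∫_0^5 (9*x^6 + 6*x^5 + 19*x^4 + 7*x^2 - 6*x + 1) dx. Term by term:
    ∫_0^5 9*x^6 dx = 703125/7;  ∫_0^5 6*x^5 dx = 15625;  ∫_0^5 19*x^4 dx = 11875;
    ∫_0^5 7*x^2 dx = 875/3;  ∫_0^5 -6*x dx = -75;  ∫_0^5 1 dx = 5.
  Sum: 703125/7 + 15625 + 11875 + 875/3 − 75 + 5 = 2691530/21.
  ∫_0^5 u'(x)^2 dx = ∫_0^5 (81*x^4 + 36*x^3 + 58*x^2 + 12*x + 9) dx. Term by term:
    ∫_0^5 81*x^4 dx = 50625;  ∫_0^5 36*x^3 dx = 5625;  ∫_0^5 58*x^2 dx = 7250/3;
    ∫_0^5 12*x dx = 150;  ∫_0^5 9 dx = 45.
  Sum: 50625 + 5625 + 7250/3 + 150 + 45 = 176585/3.
Adding: ||u||_{H^1}^2 = 2691530/21 + 176585/3 = 3927625/21.


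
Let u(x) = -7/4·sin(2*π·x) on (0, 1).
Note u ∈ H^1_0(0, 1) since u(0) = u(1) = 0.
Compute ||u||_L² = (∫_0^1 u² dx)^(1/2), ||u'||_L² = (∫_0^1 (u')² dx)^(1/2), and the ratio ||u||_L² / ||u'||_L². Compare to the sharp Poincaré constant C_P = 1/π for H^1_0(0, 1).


||u||_L² / ||u'||_L² = 1/(2*π) < C_P = 1/π.

u(x) = -7/4·sin(2*π·x), so u'(x) = -7*π*cos(2*π*x)/2.
Writing u(x) = A·sin(kπx/L) with A = -7/4 and k = 2, use ∫_0^L sin²(kπx/L) dx = L/2 and ∫_0^L cos²(kπx/L) dx = L/2.
u² = 49/16·sin²(2*π·x) and (u')² = 49*π^2/4·cos²(2*π·x), and each of sin², cos² integrates to L/2 = 1/2 over (0, 1).
∫_0^1 u² dx = 49/32, so ||u||_L² = 7*sqrt(2)/8.
∫_0^1 (u')² dx = 49*π^2/8, so ||u'||_L² = 7*sqrt(2)*π/4.
Ratio ||u||_L² / ||u'||_L² = 1/(2*π).
Sharp Poincaré constant on H^1_0(0, 1) is C_P = L/π = 1/π, achieved by sin(π·x).
This is the k = 2 harmonic; the ratio L/(kπ) is strictly less than C_P = L/π, consistent with the sharp inequality ||u||_L² ≤ C_P ||u'||_L².


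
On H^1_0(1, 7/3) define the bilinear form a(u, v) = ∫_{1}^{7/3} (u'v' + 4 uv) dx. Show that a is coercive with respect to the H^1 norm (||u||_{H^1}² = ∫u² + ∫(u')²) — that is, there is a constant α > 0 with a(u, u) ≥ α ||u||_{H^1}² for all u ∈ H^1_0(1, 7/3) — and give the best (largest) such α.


α = 1

Coercivity of a(·,·) on H^1_0(1, 7/3) means a(u, u) ≥ α ||u||_{H^1}² for every u ∈ H^1_0.
The interval has length L = 4/3, and Poincaré/coercivity depend only on L. Here a(u, u) = ∫(u')² + (4)·∫u².
Here c = 4 ≥ 1, so a(u,u) = ∫(u')² + c∫u² ≥ ∫(u')² + ∫u² = ||u||_{H^1}², i.e. α = 1 works. No larger α is possible: a(u,u) ≥ α||u||_{H^1}² means (1−α)∫(u')² ≥ (α−c)∫u², and for the modes u_n = sin(nπ(x−x₀)/L) (x₀ the left endpoint) one has ∫u_n²/∫(u_n')² = (L/(nπ))² → 0, so a(u_n,u_n)/||u_n||_{H^1}² → 1. Hence the optimal constant is α = 1.
Therefore α = 1.


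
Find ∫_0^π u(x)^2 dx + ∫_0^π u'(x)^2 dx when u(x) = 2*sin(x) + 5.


||u||_{H^1(0,π)}^2 = 40 + 29*π

u'(x) = 2*cos(x).
Expand u² and (u')² and integrate term by term on (0, π), using: for integers n ≥ 1, ∫_0^π sin²(nx) dx = ∫_0^π cos²(nx) dx = π/2; for n ≠ n', ∫_0^π sin(nx)sin(n'x) dx = ∫_0^π cos(nx)cos(n'x) dx = 0; and by product-to-sum, ∫_0^π sin(nx)cos(n'x) dx = ½∫_0^π [sin((n+n')x) + sin((n−n')x)] dx, which is 0 when n+n' is even and 2n/(n²−n'²) when n+n' is odd (it need not vanish on (0, π)). For the constant mode: ∫_0^π 1 dx = π, ∫_0^π cos(nx) dx = 0, ∫_0^π sin(nx) dx = (1−(−1)^n)/n.
  u² squared terms: (5)²·∫1 dx = 25·π = 25*π;  (2)²·∫sin(x)² dx = 4·π/2 = 2*π.
  u² cross terms: 2·(5)·(2)·∫1·sin(x) dx = 20·(2) = 40.
  So ∫_0^π u² dx = 25*π + 2*π + 40 = 40 + 27*π.
  (u')² squared terms: (2)²·∫cos(x)² dx = 4·π/2 = 2*π.
  So ∫_0^π (u')² dx = 2*π.
||u||_{H^1}^2 = (40 + 27*π) + (2*π) = 40 + 29*π.


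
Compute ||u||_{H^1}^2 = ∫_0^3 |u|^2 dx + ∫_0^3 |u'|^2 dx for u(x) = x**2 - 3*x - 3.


||u||_{H^1}^2 = 711/10

The H^1 norm (squared) on an interval (0, L) is
  ||u||_{H^1}^2 = ∫_0^L u(x)^2 dx + ∫_0^L u'(x)^2 dx.
Compute u'(x) = 2*x - 3.
Then u(x)^2 = x**4 - 6*x**3 + 3*x**2 + 18*x + 9 and u'(x)^2 = 4*x**2 - 12*x + 9.
Integrate each monomial from 0 to 3 using ∫_0^3 c·x^n dx = c·3^(n+1)/(n+1):
  ∫_0^3 u(x)^2 dx = ∫_0^3 (x^4 - 6*x^3 + 3*x^2 + 18*x + 9) dx. Term by term:
    ∫_0^3 x^4 dx = 243/5;  ∫_0^3 -6*x^3 dx = -243/2;  ∫_0^3 3*x^2 dx = 27;
    ∫_0^3 18*x dx = 81;  ∫_0^3 9 dx = 27.
  Sum: 243/5 − 243/2 + 27 + 81 + 27 = 621/10.
  ∫_0^3 u'(x)^2 dx = ∫_0^3 (4*x^2 - 12*x + 9) dx. Term by term:
    ∫_0^3 4*x^2 dx = 36;  ∫_0^3 -12*x dx = -54;  ∫_0^3 9 dx = 27.
  Sum: 36 − 54 + 27 = 9.
Adding: ||u||_{H^1}^2 = 621/10 + 9 = 711/10.


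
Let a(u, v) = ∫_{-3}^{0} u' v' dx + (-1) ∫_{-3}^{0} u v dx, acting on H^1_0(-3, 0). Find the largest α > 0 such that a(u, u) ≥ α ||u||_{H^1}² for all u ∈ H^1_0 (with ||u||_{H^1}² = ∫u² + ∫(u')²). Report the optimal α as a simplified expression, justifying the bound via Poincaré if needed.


α = (-9 + π^2)/(9 + π^2)

Coercivity of a(·,·) on H^1_0(-3, 0) means a(u, u) ≥ α ||u||_{H^1}² for every u ∈ H^1_0.
The interval has length L = 3, and Poincaré/coercivity depend only on L. Here a(u, u) = ∫(u')² + (-1)·∫u².
Here c = -1 < 0 with |c| < (π/L)² = π^2/9, so coercivity still holds. The condition a(u,u) ≥ α||u||_{H^1}² reads (1−α)∫(u')² ≥ (α−c)∫u². Any admissible α is ≤ 1 (rapidly oscillating u have ∫u²/∫(u')² → 0), and α = 1 would force 0 ≥ (1−c)∫u², impossible since c < 1; so 1−α > 0. By the sharp Poincaré inequality on H^1_0 of an interval of length L, ∫(u')² ≥ (π/L)²∫u² with equality for the first sine mode sin(π(x−x₀)/L) (x₀ the left endpoint), so the inequality holds for all u iff (1−α)(π/L)² ≥ α − c, i.e. α ≤ ((π/L)² + c)/((π/L)² + 1) = (1 + c(L/π)²)/(1 + (L/π)²). (Direct route, valid since c ≤ 0: Poincaré gives c∫u² ≥ c(L/π)²∫(u')², so a(u,u) ≥ (1 + c(L/π)²)∫(u')², while ||u||_{H^1}² ≤ (1 + (L/π)²)∫(u')²; dividing yields the same α.) With (π/L)² = π^2/9 and c = -1, the largest admissible constant is α = ((π/L)² + c)/((π/L)² + 1).
Simplifying, α = (-9 + π^2)/(9 + π^2).
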